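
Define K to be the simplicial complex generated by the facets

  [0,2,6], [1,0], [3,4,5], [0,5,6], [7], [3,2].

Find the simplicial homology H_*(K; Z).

H_0 = Z^2,  H_1 = Z,  H_2 = 0.

Order the vertices as 0 < 1 < 2 < 3 < 4 < 5 < 6 < 7. Listing each simplex with vertices in this order, K has dimension 2 with simplices:

  0-simplices (8): [0], [1], [2], [3], [4], [5], [6], [7]
  1-simplices (10): [0,1], [0,2], [0,5], [0,6], [2,3], [2,6], [3,4], [3,5], [4,5], [5,6]
  2-simplices (3): [0,2,6], [0,5,6], [3,4,5]

so the chain groups are C_0 ≅ Z^8, C_1 ≅ Z^10, C_2 ≅ Z^3.

The boundary map ∂_1: C_1 → C_0 is given by ∂[p,q] = [q] − [p].
The resulting 8×10 matrix has rank 6, and its Smith normal form has invariant factors (1,1,1,1,1,1).

Boundary ∂_2: C_2 → C_1 sends each 2-simplex [p,q,r] to [q,r] − [p,r] + [p,q]. For instance
  ∂[0,2,6] = [2,6] − [0,6] + [0,2],
  ∂[0,5,6] = [5,6] − [0,6] + [0,5].
The resulting 10×3 matrix has rank 3, and its Smith normal form has invariant factors (1,1,1).

Computing H_k = (kernel of ∂_k) / (image of ∂_{k+1}):

  H_0: rank C_0 − rank ∂_1 = 8 − 6 = 2, and the invariant factors of ∂_1 are all 1, so H_0 = Z^2.
  H_1: rank ker ∂_1 − rank ∂_2 = (10 − 6) − 3 = 1, and the invariant factors of ∂_2 are all 1, so H_1 = Z.
  H_2: rank ker ∂_2 − rank ∂_3 = (3 − 3) − 0 = 0, and there is no ∂_3, so H_2 = 0.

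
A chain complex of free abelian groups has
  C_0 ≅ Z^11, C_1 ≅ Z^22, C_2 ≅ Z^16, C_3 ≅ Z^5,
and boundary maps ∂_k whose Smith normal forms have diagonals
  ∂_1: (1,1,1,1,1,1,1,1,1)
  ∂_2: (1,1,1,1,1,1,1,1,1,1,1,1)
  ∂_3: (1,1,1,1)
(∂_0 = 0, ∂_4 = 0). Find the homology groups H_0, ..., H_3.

H_0: b_0 = 11 − 0 − 9 = 2; torsion from ∂_1 factors > 1: none. So H_0 = Z^2.
H_1: b_1 = 22 − 9 − 12 = 1; torsion from ∂_2 factors > 1: none. So H_1 = Z.
H_2: b_2 = 16 − 12 − 4 = 0; torsion from ∂_3 factors > 1: none. So H_2 = 0.
H_3: b_3 = 5 − 4 − 0 = 1; torsion from ∂_4 factors > 1: none. So H_3 = Z.

H_0 = Z^2,  H_1 = Z,  H_2 = 0,  H_3 = Z.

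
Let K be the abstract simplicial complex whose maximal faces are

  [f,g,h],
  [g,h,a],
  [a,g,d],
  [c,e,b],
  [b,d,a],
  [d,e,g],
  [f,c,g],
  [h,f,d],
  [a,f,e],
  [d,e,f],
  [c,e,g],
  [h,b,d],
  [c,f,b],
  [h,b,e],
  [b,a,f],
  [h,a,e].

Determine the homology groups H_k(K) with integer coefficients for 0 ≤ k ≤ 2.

H_0 = Z,  H_1 = Z^2,  H_2 = Z.

Take the total order a < b < c < d < e < f < g < h on the vertex set. Then K (dimension 2) consists of the simplices:

  0-simplices (8): a, b, c, d, e, f, g, h
  1-simplices (24): ab, ad, ae, af, ag, ah, bc, bd, be, bf, bh, ce, cf, cg, de, df, dg, dh, ef, eg, eh, fg, fh, gh
  2-simplices (16): abd, abf, adg, aef, aeh, agh, bce, bcf, bdh, beh, ceg, cfg, def, deg, dfh, fgh

so the chain groups are C_0 ≅ Z^8, C_1 ≅ Z^24, C_2 ≅ Z^16.

∂_1: C_1 → C_0 sends each edge [p,q] (with p < q) to q − p.
As a 8×24 matrix over Z this has rank 7, with invariant factors (1,1,1,1,1,1,1).

Boundary ∂_2: C_2 → C_1 sends each 2-simplex [p,q,r] to [q,r] − [p,r] + [p,q]. For instance
  ∂def = ef − df + de,
  ∂bce = ce − be + bc.
As a 24×16 matrix over Z this has rank 15, with invariant factors (1,1,1,1,1,1,1,1,1,1,1,1,1,1,1).

From H_k ≅ ker(∂_k) / im(∂_{k+1}) we obtain:

  H_0: rank C_0 − rank ∂_1 = 8 − 7 = 1, and the invariant factors of ∂_1 are all 1, so H_0 ≅ Z.
  H_1: rank ker ∂_1 − rank ∂_2 = (24 − 7) − 15 = 2, and the invariant factors of ∂_2 are all 1, so H_1 ≅ Z^2.
  H_2: rank ker ∂_2 − rank ∂_3 = (16 − 15) − 0 = 1, and there is no ∂_3, so H_2 ≅ Z.

As a check, the Euler characteristic is 8 − 24 + 16 = 0, which agrees with 1 − 2 + 1 = 0.
(K is a triangulation of the torus T^2.)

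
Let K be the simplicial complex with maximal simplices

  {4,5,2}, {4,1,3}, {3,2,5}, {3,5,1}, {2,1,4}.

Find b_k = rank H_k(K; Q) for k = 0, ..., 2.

b_0 = 1, b_1 = 1, b_2 = 0.

Order the vertices as 1 < 2 < 3 < 4 < 5. Listing each simplex with vertices in this order, K has dimension 2 with simplices:

  0-simplices (5): [1], [2], [3], [4], [5]
  1-simplices (10): [1,2], [1,3], [1,4], [1,5], [2,3], [2,4], [2,5], [3,4], [3,5], [4,5]
  2-simplices (5): [1,2,4], [1,3,4], [1,3,5], [2,3,5], [2,4,5]

so the chain groups are C_0 ≅ Z^5, C_1 ≅ Z^10, C_2 ≅ Z^5.

The boundary map ∂_1: C_1 → C_0 sends each edge [p,q] (with p < q) to q − p.
The 5×10 boundary matrix has rank 4 and Smith normal form diag(1,1,1,1).

Boundary ∂_2: C_2 → C_1 maps a triangle to the signed sum of its edges. For instance
  ∂[2,4,5] = [4,5] − [2,5] + [2,4],
  ∂[1,2,4] = [2,4] − [1,4] + [1,2].
This gives a 10×5 integer matrix of rank 5; reducing to Smith normal form yields diagonal entries (1,1,1,1,1).

Now H_k = ker ∂_k / im ∂_{k+1}, so:

  H_0: rank C_0 − rank ∂_1 = 5 − 4 = 1, and the invariant factors of ∂_1 are all 1, so H_0 ≅ Z.
  H_1: rank ker ∂_1 − rank ∂_2 = (10 − 4) − 5 = 1, and the invariant factors of ∂_2 are all 1, so H_1 ≅ Z.
  H_2: rank ker ∂_2 − rank ∂_3 = (5 − 5) − 0 = 0, and there is no ∂_3, so H_2 ≅ 0.

Hence the Betti numbers are b_0 = 1, b_1 = 1, b_2 = 0.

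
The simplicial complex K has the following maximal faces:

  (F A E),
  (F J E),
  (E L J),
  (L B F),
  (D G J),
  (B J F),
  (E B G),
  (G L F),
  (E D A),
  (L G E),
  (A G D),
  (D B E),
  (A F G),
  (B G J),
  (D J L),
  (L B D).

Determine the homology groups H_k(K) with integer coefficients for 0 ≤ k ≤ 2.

H_0 ≅ Z,  H_1 ≅ Z^2,  H_2 ≅ Z.

Take the total order A < B < D < E < F < G < J < L on the vertex set. Then K (dimension 2) consists of the simplices:

  0-simplices (8): A, B, D, E, F, G, J, L
  1-simplices (24): AD, AE, AF, AG, BD, BE, BF, BG, BJ, BL, DE, DG, DJ, DL, EF, EG, EJ, EL, FG, FJ, FL, GJ, GL, JL
  2-simplices (16): ADE, ADG, AEF, AFG, BDE, BDL, BEG, BFJ, BFL, BGJ, DGJ, DJL, EFJ, EGL, EJL, FGL

Hence C_0 ≅ Z^8, C_1 ≅ Z^24, C_2 ≅ Z^16.

Boundary ∂_1: C_1 → C_0 sends each edge [p,q] (with p < q) to q − p. For instance
  ∂DE = E − D.
The 8×24 boundary matrix has rank 7 and Smith normal form diag(1,1,1,1,1,1,1).

The boundary map ∂_2: C_2 → C_1 maps a triangle to the signed sum of its edges. For instance
  ∂DJL = JL − DL + DJ,
  ∂BFJ = FJ − BJ + BF.
As a 24×16 matrix over Z this has rank 15, with invariant factors (1,1,1,1,1,1,1,1,1,1,1,1,1,1,1).

Now H_k = ker ∂_k / im ∂_{k+1}, so:

  H_0: rank C_0 − rank ∂_1 = 8 − 7 = 1, and the invariant factors of ∂_1 are all 1, so H_0 = Z.
  H_1: rank ker ∂_1 − rank ∂_2 = (24 − 7) − 15 = 2, and the invariant factors of ∂_2 are all 1, so H_1 = Z^2.
  H_2: rank ker ∂_2 − rank ∂_3 = (16 − 15) − 0 = 1, and there is no ∂_3, so H_2 = Z.

(K is a triangulation of the torus T^2.)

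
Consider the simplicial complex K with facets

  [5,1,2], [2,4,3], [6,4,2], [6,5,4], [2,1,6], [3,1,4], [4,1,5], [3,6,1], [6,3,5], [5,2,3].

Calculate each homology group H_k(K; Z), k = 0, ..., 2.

Fix the vertex order 1 < 2 < 3 < 4 < 5 < 6 and write every simplex with vertices in increasing order. Then dim K = 2 and the simplices of K are:

  0-simplices (6): [1], [2], [3], [4], [5], [6]
  1-simplices (15): [1,2], [1,3], [1,4], [1,5], [1,6], [2,3], [2,4], [2,5], [2,6], [3,4], [3,5], [3,6], [4,5], [4,6], [5,6]
  2-simplices (10): [1,2,5], [1,2,6], [1,3,4], [1,3,6], [1,4,5], [2,3,4], [2,3,5], [2,4,6], [3,5,6], [4,5,6]

Hence C_0 ≅ Z^6, C_1 ≅ Z^15, C_2 ≅ Z^10.

Boundary ∂_1: C_1 → C_0 is given by ∂[p,q] = [q] − [p]. For instance
  ∂[2,3] = [3] − [2].
This gives a 6×15 integer matrix of rank 5; reducing to Smith normal form yields diagonal entries (1,1,1,1,1).

∂_2: C_2 → C_1 sends each 2-simplex [p,q,r] to [q,r] − [p,r] + [p,q]. For instance
  ∂[2,4,6] = [4,6] − [2,6] + [2,4],
  ∂[1,2,6] = [2,6] − [1,6] + [1,2].
The resulting 15×10 matrix has rank 10, and its Smith normal form has invariant factors (1,1,1,1,1,1,1,1,1,2).

Computing H_k = (kernel of ∂_k) / (image of ∂_{k+1}):

  H_0: rank C_0 − rank ∂_1 = 6 − 5 = 1, and the invariant factors of ∂_1 are all 1, so H_0 = Z.
  H_1: rank ker ∂_1 − rank ∂_2 = (15 − 5) − 10 = 0, and ∂_2 has invariant factor 2 > 1, so H_1 = Z_2.
  H_2: rank ker ∂_2 − rank ∂_3 = (10 − 10) − 0 = 0, and there is no ∂_3, so H_2 = 0.

H_0 ≅ Z,  H_1 ≅ Z_2,  H_2 = 0.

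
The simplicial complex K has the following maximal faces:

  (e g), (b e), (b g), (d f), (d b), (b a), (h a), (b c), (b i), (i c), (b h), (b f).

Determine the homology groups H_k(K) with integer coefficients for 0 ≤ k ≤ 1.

H_0 ≅ Z,  H_1 ≅ Z^4.

We work with the vertex ordering a < b < c < d < e < f < g < h < i. The simplices of K, each written with vertices in increasing order, are:

  0-simplices (9): a, b, c, d, e, f, g, h, i
  1-simplices (12): ab, ah, bc, bd, be, bf, bg, bh, bi, ci, df, eg

Hence C_0 ≅ Z^9, C_1 ≅ Z^12.

The boundary map ∂_1: C_1 → C_0 is given by ∂[p,q] = [q] − [p].
The 9×12 boundary matrix has rank 8 and Smith normal form diag(1,1,1,1,1,1,1,1).

Computing H_k = (kernel of ∂_k) / (image of ∂_{k+1}):

  H_0: rank C_0 − rank ∂_1 = 9 − 8 = 1, and the invariant factors of ∂_1 are all 1, so H_0 ≅ Z.
  H_1: rank ker ∂_1 − rank ∂_2 = (12 − 8) − 0 = 4, and there is no ∂_2, so H_1 ≅ Z^4.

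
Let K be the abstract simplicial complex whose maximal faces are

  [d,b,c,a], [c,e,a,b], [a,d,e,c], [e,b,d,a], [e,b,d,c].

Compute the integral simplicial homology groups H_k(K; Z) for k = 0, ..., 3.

K has 5 vertices, 10 edges, 10 triangles, 5 3-simplices.
rank ∂_0 = 0, rank ∂_1 = 4 ⇒ b_0 = 5 − 0 − 4 = 1; all invariant factors of ∂_1 are 1 so no torsion. So H_0 ≅ Z.
rank ∂_1 = 4, rank ∂_2 = 6 ⇒ b_1 = 10 − 4 − 6 = 0; all invariant factors of ∂_2 are 1 so no torsion. So H_1 ≅ 0.
rank ∂_2 = 6, rank ∂_3 = 4 ⇒ b_2 = 10 − 6 − 4 = 0; all invariant factors of ∂_3 are 1 so no torsion. So H_2 ≅ 0.
rank ∂_3 = 4, rank ∂_4 = 0 ⇒ b_3 = 5 − 4 − 0 = 1. So H_3 ≅ Z.

H_0 ≅ Z,  H_1 = 0,  H_2 = 0,  H_3 ≅ Z.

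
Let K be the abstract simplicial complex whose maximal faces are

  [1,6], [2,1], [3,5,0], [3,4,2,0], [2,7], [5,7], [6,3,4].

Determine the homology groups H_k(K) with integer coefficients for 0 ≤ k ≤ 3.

Fix the vertex order 0 < 1 < 2 < 3 < 4 < 5 < 6 < 7 and write every simplex with vertices in increasing order. Then dim K = 3 and the simplices of K are:

  0-simplices (8): [0], [1], [2], [3], [4], [5], [6], [7]
  1-simplices (14): [0,2], [0,3], [0,4], [0,5], [1,2], [1,6], [2,3], [2,4], [2,7], [3,4], [3,5], [3,6], [4,6], [5,7]
  2-simplices (6): [0,2,3], [0,2,4], [0,3,4], [0,3,5], [2,3,4], [3,4,6]
  3-simplices (1): [0,2,3,4]

giving chain groups C_0 ≅ Z^8, C_1 ≅ Z^14, C_2 ≅ Z^6, C_3 ≅ Z^1.

∂_1: C_1 → C_0 maps an edge to its endpoints' difference, ∂[p,q] = q − p. For instance
  ∂[2,3] = [3] − [2].
The resulting 8×14 matrix has rank 7, and its Smith normal form has invariant factors (1,1,1,1,1,1,1).

Boundary ∂_2: C_2 → C_1 sends each 2-simplex [p,q,r] to [q,r] − [p,r] + [p,q]. For instance
  ∂[0,3,4] = [3,4] − [0,4] + [0,3],
  ∂[0,2,4] = [2,4] − [0,4] + [0,2].
The 14×6 boundary matrix has rank 5 and Smith normal form diag(1,1,1,1,1).

Boundary ∂_3: C_3 → C_2 sends each 3-simplex σ to the alternating sum Σ_i (−1)^i (σ with its i-th vertex removed). For instance
  ∂[0,2,3,4] = [2,3,4] − [0,3,4] + [0,2,4] − [0,2,3].
The resulting 6×1 matrix has rank 1, and its Smith normal form has invariant factors (1).

Now H_k = ker ∂_k / im ∂_{k+1}, so:

  H_0: rank C_0 − rank ∂_1 = 8 − 7 = 1, and the invariant factors of ∂_1 are all 1, so H_0 ≅ Z.
  H_1: rank ker ∂_1 − rank ∂_2 = (14 − 7) − 5 = 2, and the invariant factors of ∂_2 are all 1, so H_1 ≅ Z^2.
  H_2: rank ker ∂_2 − rank ∂_3 = (6 − 5) − 1 = 0, and the invariant factors of ∂_3 are all 1, so H_2 ≅ 0.
  H_3: rank ker ∂_3 − rank ∂_4 = (1 − 1) − 0 = 0, and there is no ∂_4, so H_3 ≅ 0.

H_0 ≅ Z,  H_1 ≅ Z^2,  H_2 = 0,  H_3 = 0.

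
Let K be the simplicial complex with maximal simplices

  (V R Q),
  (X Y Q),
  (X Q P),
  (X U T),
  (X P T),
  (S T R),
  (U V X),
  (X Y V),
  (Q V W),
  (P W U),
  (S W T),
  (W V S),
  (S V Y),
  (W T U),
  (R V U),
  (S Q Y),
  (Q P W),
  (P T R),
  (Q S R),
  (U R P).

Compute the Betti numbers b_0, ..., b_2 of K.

Take the total order P < Q < R < S < T < U < V < W < X < Y on the vertex set. Then K (dimension 2) consists of the simplices:

  0-simplices (10): P, Q, R, S, T, U, V, W, X, Y
  1-simplices (30): PQ, PR, PT, PU, PW, PX, QR, QS, QV, QW, QX, QY, RS, RT, RU, RV, ST, SV, SW, SY, TU, TW, TX, UV, UW, UX, VW, VX, VY, XY
  2-simplices (20): PQW, PQX, PRT, PRU, PTX, PUW, QRS, QRV, QSY, QVW, QXY, RST, RUV, STW, SVW, SVY, TUW, TUX, UVX, VXY

giving chain groups C_0 ≅ Z^10, C_1 ≅ Z^30, C_2 ≅ Z^20.

Boundary ∂_1: C_1 → C_0 maps an edge to its endpoints' difference, ∂[p,q] = q − p.
This gives a 10×30 integer matrix of rank 9; reducing to Smith normal form yields diagonal entries (1,1,1,1,1,1,1,1,1).

∂_2: C_2 → C_1 sends each 2-simplex [p,q,r] to [q,r] − [p,r] + [p,q]. For instance
  ∂QRV = RV − QV + QR,
  ∂QVW = VW − QW + QV.
The resulting 30×20 matrix has rank 20, and its Smith normal form has invariant factors (1,1,1,1,1,1,1,1,1,1,1,1,1,1,1,1,1,1,1,2).

Computing H_k = (kernel of ∂_k) / (image of ∂_{k+1}):

  H_0: rank C_0 − rank ∂_1 = 10 − 9 = 1, and the invariant factors of ∂_1 are all 1, so H_0 ≅ Z.
  H_1: rank ker ∂_1 − rank ∂_2 = (30 − 9) − 20 = 1, and ∂_2 has invariant factor 2 > 1, so H_1 ≅ Z ⊕ Z/2.
  H_2: rank ker ∂_2 − rank ∂_3 = (20 − 20) − 0 = 0, and there is no ∂_3, so H_2 ≅ 0.

As a check, the Euler characteristic is 10 − 30 + 20 = 0, which agrees with 1 − 1 + 0 = 0.

Hence the Betti numbers are b_0 = 1, b_1 = 1, b_2 = 0.

b_0 = 1, b_1 = 1, b_2 = 0.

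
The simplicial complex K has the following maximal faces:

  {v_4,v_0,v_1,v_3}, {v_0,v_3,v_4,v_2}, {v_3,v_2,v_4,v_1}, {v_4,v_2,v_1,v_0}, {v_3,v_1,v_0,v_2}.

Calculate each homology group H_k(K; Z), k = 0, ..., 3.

Take the total order v_0 < v_1 < v_2 < v_3 < v_4 on the vertex set. Then K (dimension 3) consists of the simplices:

  0-simplices (5): [v_0], [v_1], [v_2], [v_3], [v_4]
  1-simplices (10): [v_0,v_1], [v_0,v_2], [v_0,v_3], [v_0,v_4], [v_1,v_2], [v_1,v_3], [v_1,v_4], [v_2,v_3], [v_2,v_4], [v_3,v_4]
  2-simplices (10): [v_0,v_1,v_2], [v_0,v_1,v_3], [v_0,v_1,v_4], [v_0,v_2,v_3], [v_0,v_2,v_4], [v_0,v_3,v_4], [v_1,v_2,v_3], [v_1,v_2,v_4], [v_1,v_3,v_4], [v_2,v_3,v_4]
  3-simplices (5): [v_0,v_1,v_2,v_3], [v_0,v_1,v_2,v_4], [v_0,v_1,v_3,v_4], [v_0,v_2,v_3,v_4], [v_1,v_2,v_3,v_4]

giving chain groups C_0 ≅ Z^5, C_1 ≅ Z^10, C_2 ≅ Z^10, C_3 ≅ Z^5.

∂_1: C_1 → C_0 sends each edge [p,q] (with p < q) to q − p.
As a 5×10 matrix over Z this has rank 4, with invariant factors (1,1,1,1).

The boundary map ∂_2: C_2 → C_1 sends each 2-simplex [p,q,r] to [q,r] − [p,r] + [p,q]. For instance
  ∂[v_0,v_1,v_3] = [v_1,v_3] − [v_0,v_3] + [v_0,v_1],
  ∂[v_1,v_2,v_4] = [v_2,v_4] − [v_1,v_4] + [v_1,v_2].
As a 10×10 matrix over Z this has rank 6, with invariant factors (1,1,1,1,1,1).

Boundary ∂_3: C_3 → C_2 sends each 3-simplex σ to the alternating sum Σ_i (−1)^i (σ with its i-th vertex removed). For instance
  ∂[v_0,v_2,v_3,v_4] = [v_2,v_3,v_4] − [v_0,v_3,v_4] + [v_0,v_2,v_4] − [v_0,v_2,v_3],
  ∂[v_1,v_2,v_3,v_4] = [v_2,v_3,v_4] − [v_1,v_3,v_4] + [v_1,v_2,v_4] − [v_1,v_2,v_3].
As a 10×5 matrix over Z this has rank 4, with invariant factors (1,1,1,1).

Now H_k = ker ∂_k / im ∂_{k+1}, so:

  H_0: rank C_0 − rank ∂_1 = 5 − 4 = 1, and the invariant factors of ∂_1 are all 1, so H_0 = Z.
  H_1: rank ker ∂_1 − rank ∂_2 = (10 − 4) − 6 = 0, and the invariant factors of ∂_2 are all 1, so H_1 = 0.
  H_2: rank ker ∂_2 − rank ∂_3 = (10 − 6) − 4 = 0, and the invariant factors of ∂_3 are all 1, so H_2 = 0.
  H_3: rank ker ∂_3 − rank ∂_4 = (5 − 4) − 0 = 1, and there is no ∂_4, so H_3 = Z.

H_0 ≅ Z,  H_1 = 0,  H_2 = 0,  H_3 ≅ Z.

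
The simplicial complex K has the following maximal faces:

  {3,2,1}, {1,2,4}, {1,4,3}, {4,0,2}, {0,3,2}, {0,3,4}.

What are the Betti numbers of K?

b_0 = 1, b_1 = 0, b_2 = 1.

Order the vertices as 0 < 1 < 2 < 3 < 4. Listing each simplex with vertices in this order, K has dimension 2 with simplices:

  0-simplices (5): [0], [1], [2], [3], [4]
  1-simplices (9): [0,2], [0,3], [0,4], [1,2], [1,3], [1,4], [2,3], [2,4], [3,4]
  2-simplices (6): [0,2,3], [0,2,4], [0,3,4], [1,2,3], [1,2,4], [1,3,4]

giving chain groups C_0 ≅ Z^5, C_1 ≅ Z^9, C_2 ≅ Z^6.

Boundary ∂_1: C_1 → C_0 maps an edge to its endpoints' difference, ∂[p,q] = q − p.
This gives a 5×9 integer matrix of rank 4; reducing to Smith normal form yields diagonal entries (1,1,1,1).

Boundary ∂_2: C_2 → C_1 maps a triangle to the signed sum of its edges. For instance
  ∂[1,2,4] = [2,4] − [1,4] + [1,2],
  ∂[0,2,3] = [2,3] − [0,3] + [0,2].
As a 9×6 matrix over Z this has rank 5, with invariant factors (1,1,1,1,1).

From H_k ≅ ker(∂_k) / im(∂_{k+1}) we obtain:

  H_0: rank C_0 − rank ∂_1 = 5 − 4 = 1, and the invariant factors of ∂_1 are all 1, so H_0 ≅ Z.
  H_1: rank ker ∂_1 − rank ∂_2 = (9 − 4) − 5 = 0, and the invariant factors of ∂_2 are all 1, so H_1 ≅ 0.
  H_2: rank ker ∂_2 − rank ∂_3 = (6 − 5) − 0 = 1, and there is no ∂_3, so H_2 ≅ Z.

As a check, the Euler characteristic is 5 − 9 + 6 = 2, which agrees with 1 − 0 + 1 = 2.

Hence the Betti numbers are b_0 = 1, b_1 = 0, b_2 = 1.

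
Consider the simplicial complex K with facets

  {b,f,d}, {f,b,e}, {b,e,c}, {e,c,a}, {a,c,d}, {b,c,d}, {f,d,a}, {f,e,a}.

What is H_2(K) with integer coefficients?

H_2 ≅ Z.

Order the vertices as a < b < c < d < e < f. Listing each simplex with vertices in this order, K has dimension 2 with simplices:

  0-simplices (6): a, b, c, d, e, f
  1-simplices (12): ac, ad, ae, af, bc, bd, be, bf, cd, ce, df, ef
  2-simplices (8): acd, ace, adf, aef, bcd, bce, bdf, bef

so the chain groups are C_0 ≅ Z^6, C_1 ≅ Z^12, C_2 ≅ Z^8.

The boundary map ∂_1: C_1 → C_0 sends each edge [p,q] (with p < q) to q − p. For instance
  ∂df = f − d.
The 6×12 boundary matrix has rank 5 and Smith normal form diag(1,1,1,1,1).

Boundary ∂_2: C_2 → C_1 acts by ∂[p,q,r] = [q,r] − [p,r] + [p,q]. For instance
  ∂acd = cd − ad + ac,
  ∂bce = ce − be + bc.
As a 12×8 matrix over Z this has rank 7, with invariant factors (1,1,1,1,1,1,1).

From H_k ≅ ker(∂_k) / im(∂_{k+1}) we obtain:

  H_2: rank ker ∂_2 − rank ∂_3 = (8 − 7) − 0 = 1, and there is no ∂_3, so H_2 ≅ Z.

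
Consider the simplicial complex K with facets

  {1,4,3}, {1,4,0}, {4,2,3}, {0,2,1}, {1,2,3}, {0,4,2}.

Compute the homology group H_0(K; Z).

K has 5 vertices, 9 edges, 6 triangles.
rank ∂_0 = 0, rank ∂_1 = 4 ⇒ b_0 = 5 − 0 − 4 = 1; all invariant factors of ∂_1 are 1 so no torsion. So H_0 = Z.

H_0 = Z.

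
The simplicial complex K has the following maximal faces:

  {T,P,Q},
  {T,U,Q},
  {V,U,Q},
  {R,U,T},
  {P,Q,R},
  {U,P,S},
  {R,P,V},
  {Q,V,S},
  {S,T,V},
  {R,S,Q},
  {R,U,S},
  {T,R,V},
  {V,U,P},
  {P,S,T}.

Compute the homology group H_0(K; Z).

K has 7 vertices, 21 edges, 14 triangles.
rank ∂_0 = 0, rank ∂_1 = 6 ⇒ b_0 = 7 − 0 − 6 = 1; all invariant factors of ∂_1 are 1 so no torsion. So H_0 ≅ Z.

H_0 = Z.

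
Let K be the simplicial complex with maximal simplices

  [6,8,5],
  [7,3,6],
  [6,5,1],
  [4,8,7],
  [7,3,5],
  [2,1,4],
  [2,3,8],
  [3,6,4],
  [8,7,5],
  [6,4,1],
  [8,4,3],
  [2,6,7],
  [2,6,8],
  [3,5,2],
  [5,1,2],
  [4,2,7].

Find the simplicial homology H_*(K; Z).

H_0 ≅ Z,  H_1 ≅ Z^2,  H_2 ≅ Z.

K has 8 vertices, 24 edges, 16 triangles.
rank ∂_0 = 0, rank ∂_1 = 7 ⇒ b_0 = 8 − 0 − 7 = 1; all invariant factors of ∂_1 are 1 so no torsion. So H_0 ≅ Z.
rank ∂_1 = 7, rank ∂_2 = 15 ⇒ b_1 = 24 − 7 − 15 = 2; all invariant factors of ∂_2 are 1 so no torsion. So H_1 ≅ Z^2.
rank ∂_2 = 15, rank ∂_3 = 0 ⇒ b_2 = 16 − 15 − 0 = 1. So H_2 ≅ Z.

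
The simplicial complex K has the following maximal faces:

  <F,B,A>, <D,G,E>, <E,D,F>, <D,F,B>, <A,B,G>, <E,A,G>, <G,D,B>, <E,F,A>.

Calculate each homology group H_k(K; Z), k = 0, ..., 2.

Fix the vertex order A < B < D < E < F < G and write every simplex with vertices in increasing order. Then dim K = 2 and the simplices of K are:

  0-simplices (6): A, B, D, E, F, G
  1-simplices (12): AB, AE, AF, AG, BD, BF, BG, DE, DF, DG, EF, EG
  2-simplices (8): ABF, ABG, AEF, AEG, BDF, BDG, DEF, DEG

Hence C_0 ≅ Z^6, C_1 ≅ Z^12, C_2 ≅ Z^8.

Boundary ∂_1: C_1 → C_0 is given by ∂[p,q] = [q] − [p]. For instance
  ∂EG = G − E.
As a 6×12 matrix over Z this has rank 5, with invariant factors (1,1,1,1,1).

Boundary ∂_2: C_2 → C_1 sends each 2-simplex [p,q,r] to [q,r] − [p,r] + [p,q]. For instance
  ∂ABF = BF − AF + AB,
  ∂DEF = EF − DF + DE.
As a 12×8 matrix over Z this has rank 7, with invariant factors (1,1,1,1,1,1,1).

Now H_k = ker ∂_k / im ∂_{k+1}, so:

  H_0: rank C_0 − rank ∂_1 = 6 − 5 = 1, and the invariant factors of ∂_1 are all 1, so H_0 = Z.
  H_1: rank ker ∂_1 − rank ∂_2 = (12 − 5) − 7 = 0, and the invariant factors of ∂_2 are all 1, so H_1 = 0.
  H_2: rank ker ∂_2 − rank ∂_3 = (8 − 7) − 0 = 1, and there is no ∂_3, so H_2 = Z.

As a check, the Euler characteristic is 6 − 12 + 8 = 2, which agrees with 1 − 0 + 1 = 2.
(K is a triangulation of the 2-sphere S^2.)

H_0 = Z,  H_1 = 0,  H_2 = Z.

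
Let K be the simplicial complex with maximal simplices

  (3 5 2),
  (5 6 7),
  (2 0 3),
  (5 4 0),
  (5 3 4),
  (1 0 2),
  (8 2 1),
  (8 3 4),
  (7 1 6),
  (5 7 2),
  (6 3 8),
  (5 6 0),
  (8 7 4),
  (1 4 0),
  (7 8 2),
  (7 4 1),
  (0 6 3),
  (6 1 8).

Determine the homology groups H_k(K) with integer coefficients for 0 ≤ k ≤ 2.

We work with the vertex ordering 0 < 1 < 2 < 3 < 4 < 5 < 6 < 7 < 8. The simplices of K, each written with vertices in increasing order, are:

  0-simplices (9): [0], [1], [2], [3], [4], [5], [6], [7], [8]
  1-simplices (27): (27 of them)
  2-simplices (18): [0,1,2], [0,1,4], [0,2,3], [0,3,6], [0,4,5], [0,5,6], [1,2,8], [1,4,7], [1,6,7], [1,6,8], [2,3,5], [2,5,7], [2,7,8], [3,4,5], [3,4,8], [3,6,8], [4,7,8], [5,6,7]

Hence C_0 ≅ Z^9, C_1 ≅ Z^27, C_2 ≅ Z^18.

∂_1: C_1 → C_0 is given by ∂[p,q] = [q] − [p]. For instance
  ∂[2,5] = [5] − [2].
This gives a 9×27 integer matrix of rank 8; reducing to Smith normal form yields diagonal entries (1,1,1,1,1,1,1,1).

Boundary ∂_2: C_2 → C_1 sends each 2-simplex [p,q,r] to [q,r] − [p,r] + [p,q]. For instance
  ∂[1,2,8] = [2,8] − [1,8] + [1,2],
  ∂[2,7,8] = [7,8] − [2,8] + [2,7].
As a 27×18 matrix over Z this has rank 18, with invariant factors (1,1,1,1,1,1,1,1,1,1,1,1,1,1,1,1,1,2).

From H_k ≅ ker(∂_k) / im(∂_{k+1}) we obtain:

  H_0: rank C_0 − rank ∂_1 = 9 − 8 = 1, and the invariant factors of ∂_1 are all 1, so H_0 = Z.
  H_1: rank ker ∂_1 − rank ∂_2 = (27 − 8) − 18 = 1, and ∂_2 has invariant factor 2 > 1, so H_1 = Z ⊕ Z/2.
  H_2: rank ker ∂_2 − rank ∂_3 = (18 − 18) − 0 = 0, and there is no ∂_3, so H_2 = 0.

As a check, the Euler characteristic is 9 − 27 + 18 = 0, which agrees with 1 − 1 + 0 = 0.

H_0 ≅ Z,  H_1 ≅ Z ⊕ Z/2,  H_2 = 0.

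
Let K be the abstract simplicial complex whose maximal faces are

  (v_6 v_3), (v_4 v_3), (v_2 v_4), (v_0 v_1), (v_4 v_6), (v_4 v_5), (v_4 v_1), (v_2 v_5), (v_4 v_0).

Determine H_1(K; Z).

Order the vertices as v_0 < v_1 < v_2 < v_3 < v_4 < v_5 < v_6. Listing each simplex with vertices in this order, K has dimension 1 with simplices:

  0-simplices (7): [v_0], [v_1], [v_2], [v_3], [v_4], [v_5], [v_6]
  1-simplices (9): [v_0,v_1], [v_0,v_4], [v_1,v_4], [v_2,v_4], [v_2,v_5], [v_3,v_4], [v_3,v_6], [v_4,v_5], [v_4,v_6]

Hence C_0 ≅ Z^7, C_1 ≅ Z^9.

Boundary ∂_1: C_1 → C_0 is given by ∂[p,q] = [q] − [p]. For instance
  ∂[v_1,v_4] = [v_4] − [v_1].
The 7×9 boundary matrix has rank 6 and Smith normal form diag(1,1,1,1,1,1).

Reading off H_k = ker ∂_k / im ∂_{k+1}:

  H_1: rank ker ∂_1 − rank ∂_2 = (9 − 6) − 0 = 3, and there is no ∂_2, so H_1 = Z^3.

(K is a triangulation of a wedge of 3 circles.)

H_1 ≅ Z^3.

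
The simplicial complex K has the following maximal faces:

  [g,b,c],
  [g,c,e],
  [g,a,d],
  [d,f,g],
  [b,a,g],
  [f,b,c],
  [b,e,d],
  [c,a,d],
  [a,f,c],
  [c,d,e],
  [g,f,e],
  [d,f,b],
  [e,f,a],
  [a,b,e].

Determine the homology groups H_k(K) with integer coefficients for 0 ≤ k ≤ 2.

We work with the vertex ordering a < b < c < d < e < f < g. The simplices of K, each written with vertices in increasing order, are:

  0-simplices (7): a, b, c, d, e, f, g
  1-simplices (21): ab, ac, ad, ae, af, ag, bc, bd, be, bf, bg, cd, ce, cf, cg, de, df, dg, ef, eg, fg
  2-simplices (14): abe, abg, acd, acf, adg, aef, bcf, bcg, bde, bdf, cde, ceg, dfg, efg

giving chain groups C_0 ≅ Z^7, C_1 ≅ Z^21, C_2 ≅ Z^14.

∂_1: C_1 → C_0 maps an edge to its endpoints' difference, ∂[p,q] = q − p. For instance
  ∂bg = g − b.
This gives a 7×21 integer matrix of rank 6; reducing to Smith normal form yields diagonal entries (1,1,1,1,1,1).

∂_2: C_2 → C_1 sends each 2-simplex [p,q,r] to [q,r] − [p,r] + [p,q]. For instance
  ∂acd = cd − ad + ac,
  ∂adg = dg − ag + ad.
As a 21×14 matrix over Z this has rank 13, with invariant factors (1,1,1,1,1,1,1,1,1,1,1,1,1).

From H_k ≅ ker(∂_k) / im(∂_{k+1}) we obtain:

  H_0: rank C_0 − rank ∂_1 = 7 − 6 = 1, and the invariant factors of ∂_1 are all 1, so H_0 = Z.
  H_1: rank ker ∂_1 − rank ∂_2 = (21 − 6) − 13 = 2, and the invariant factors of ∂_2 are all 1, so H_1 = Z^2.
  H_2: rank ker ∂_2 − rank ∂_3 = (14 − 13) − 0 = 1, and there is no ∂_3, so H_2 = Z.

As a check, the Euler characteristic is 7 − 21 + 14 = 0, which agrees with 1 − 2 + 1 = 0.

H_0 = Z,  H_1 = Z^2,  H_2 = Z.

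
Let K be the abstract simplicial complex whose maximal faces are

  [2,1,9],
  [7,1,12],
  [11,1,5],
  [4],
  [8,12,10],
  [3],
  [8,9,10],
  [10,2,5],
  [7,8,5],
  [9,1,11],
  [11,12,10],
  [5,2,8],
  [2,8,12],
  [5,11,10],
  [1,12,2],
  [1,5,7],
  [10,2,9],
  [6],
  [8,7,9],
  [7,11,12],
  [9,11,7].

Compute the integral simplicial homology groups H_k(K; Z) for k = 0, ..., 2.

Fix the vertex order 1 < 2 < 3 < 4 < 5 < 6 < 7 < 8 < 9 < 10 < 11 < 12 and write every simplex with vertices in increasing order. Then dim K = 2 and the simplices of K are:

  0-simplices (12): [1], [2], [3], [4], [5], [6], [7], [8], [9], [10], [11], [12]
  1-simplices (27): (27 of them)
  2-simplices (18): (18 of them)

so the chain groups are C_0 ≅ Z^12, C_1 ≅ Z^27, C_2 ≅ Z^18.

∂_1: C_1 → C_0 is given by ∂[p,q] = [q] − [p]. For instance
  ∂[5,10] = [10] − [5].
This gives a 12×27 integer matrix of rank 8; reducing to Smith normal form yields diagonal entries (1,1,1,1,1,1,1,1).

∂_2: C_2 → C_1 maps a triangle to the signed sum of its edges. For instance
  ∂[2,8,12] = [8,12] − [2,12] + [2,8],
  ∂[1,2,9] = [2,9] − [1,9] + [1,2].
As a 27×18 matrix over Z this has rank 18, with invariant factors (1,1,1,1,1,1,1,1,1,1,1,1,1,1,1,1,1,2).

Computing H_k = (kernel of ∂_k) / (image of ∂_{k+1}):

  H_0: rank C_0 − rank ∂_1 = 12 − 8 = 4, and the invariant factors of ∂_1 are all 1, so H_0 ≅ Z^4.
  H_1: rank ker ∂_1 − rank ∂_2 = (27 − 8) − 18 = 1, and ∂_2 has invariant factor 2 > 1, so H_1 ≅ Z × Z/2.
  H_2: rank ker ∂_2 − rank ∂_3 = (18 − 18) − 0 = 0, and there is no ∂_3, so H_2 ≅ 0.

As a check, the Euler characteristic is 12 − 27 + 18 = 3, which agrees with 4 − 1 + 0 = 3.
(K is a triangulation of the disjoint union of a set of 3 points and the Klein bottle.)

H_0 = Z^4,  H_1 = Z × Z/2,  H_2 = 0.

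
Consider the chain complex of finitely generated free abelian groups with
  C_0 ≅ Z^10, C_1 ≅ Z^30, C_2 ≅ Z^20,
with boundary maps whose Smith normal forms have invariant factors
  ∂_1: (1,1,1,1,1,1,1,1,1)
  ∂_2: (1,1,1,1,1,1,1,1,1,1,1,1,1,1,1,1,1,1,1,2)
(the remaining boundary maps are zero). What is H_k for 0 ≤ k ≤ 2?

H_0 ≅ Z,  H_1 ≅ Z ⊕ Z_2,  H_2 = 0.

H_0: b_0 = 10 − 0 − 9 = 1; torsion from ∂_1 factors > 1: none. So H_0 ≅ Z.
H_1: b_1 = 30 − 9 − 20 = 1; torsion from ∂_2 factors > 1: [2]. So H_1 ≅ Z ⊕ Z_2.
H_2: b_2 = 20 − 20 − 0 = 0; torsion from ∂_3 factors > 1: none. So H_2 ≅ 0.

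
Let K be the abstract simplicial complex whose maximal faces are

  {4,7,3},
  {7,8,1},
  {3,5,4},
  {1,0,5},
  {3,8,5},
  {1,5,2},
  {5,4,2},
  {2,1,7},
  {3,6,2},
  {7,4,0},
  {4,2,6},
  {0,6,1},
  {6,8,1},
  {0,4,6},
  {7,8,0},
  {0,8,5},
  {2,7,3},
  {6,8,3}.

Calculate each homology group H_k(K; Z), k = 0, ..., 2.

K has 9 vertices, 27 edges, 18 triangles.
rank ∂_0 = 0, rank ∂_1 = 8 ⇒ b_0 = 9 − 0 − 8 = 1; all invariant factors of ∂_1 are 1 so no torsion. So H_0 ≅ Z.
rank ∂_1 = 8, rank ∂_2 = 18 ⇒ b_1 = 27 − 8 − 18 = 1; ∂_2 has invariant factor(s) [2] giving torsion. So H_1 ≅ Z ⊕ Z_2.
rank ∂_2 = 18, rank ∂_3 = 0 ⇒ b_2 = 18 − 18 − 0 = 0. So H_2 ≅ 0.

H_0 = Z,  H_1 = Z ⊕ Z_2,  H_2 = 0.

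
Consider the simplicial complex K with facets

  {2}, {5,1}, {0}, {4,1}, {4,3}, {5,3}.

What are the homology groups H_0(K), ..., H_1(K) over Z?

Fix the vertex order 0 < 1 < 2 < 3 < 4 < 5 and write every simplex with vertices in increasing order. Then dim K = 1 and the simplices of K are:

  0-simplices (6): [0], [1], [2], [3], [4], [5]
  1-simplices (4): [1,4], [1,5], [3,4], [3,5]

Hence C_0 ≅ Z^6, C_1 ≅ Z^4.

The boundary map ∂_1: C_1 → C_0 maps an edge to its endpoints' difference, ∂[p,q] = q − p. For instance
  ∂[1,4] = [4] − [1].
As a 6×4 matrix over Z this has rank 3, with invariant factors (1,1,1).

From H_k ≅ ker(∂_k) / im(∂_{k+1}) we obtain:

  H_0: rank C_0 − rank ∂_1 = 6 − 3 = 3, and the invariant factors of ∂_1 are all 1, so H_0 = Z^3.
  H_1: rank ker ∂_1 − rank ∂_2 = (4 − 3) − 0 = 1, and there is no ∂_2, so H_1 = Z.

H_0 ≅ Z^3,  H_1 ≅ Z.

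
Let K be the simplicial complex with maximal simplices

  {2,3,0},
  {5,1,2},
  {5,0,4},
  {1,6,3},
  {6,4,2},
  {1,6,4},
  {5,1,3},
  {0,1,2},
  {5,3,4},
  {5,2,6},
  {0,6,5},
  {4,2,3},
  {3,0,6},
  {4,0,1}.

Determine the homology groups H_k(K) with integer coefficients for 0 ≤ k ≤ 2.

We work with the vertex ordering 0 < 1 < 2 < 3 < 4 < 5 < 6. The simplices of K, each written with vertices in increasing order, are:

  0-simplices (7): [0], [1], [2], [3], [4], [5], [6]
  1-simplices (21): [0,1], [0,2], [0,3], [0,4], [0,5], [0,6], [1,2], [1,3], [1,4], [1,5], [1,6], [2,3], [2,4], [2,5], [2,6], [3,4], [3,5], [3,6], [4,5], [4,6], [5,6]
  2-simplices (14): [0,1,2], [0,1,4], [0,2,3], [0,3,6], [0,4,5], [0,5,6], [1,2,5], [1,3,5], [1,3,6], [1,4,6], [2,3,4], [2,4,6], [2,5,6], [3,4,5]

so the chain groups are C_0 ≅ Z^7, C_1 ≅ Z^21, C_2 ≅ Z^14.

Boundary ∂_1: C_1 → C_0 is given by ∂[p,q] = [q] − [p]. For instance
  ∂[5,6] = [6] − [5].
As a 7×21 matrix over Z this has rank 6, with invariant factors (1,1,1,1,1,1).

∂_2: C_2 → C_1 sends each 2-simplex [p,q,r] to [q,r] − [p,r] + [p,q]. For instance
  ∂[3,4,5] = [4,5] − [3,5] + [3,4],
  ∂[1,3,5] = [3,5] − [1,5] + [1,3].
As a 21×14 matrix over Z this has rank 13, with invariant factors (1,1,1,1,1,1,1,1,1,1,1,1,1).

Computing H_k = (kernel of ∂_k) / (image of ∂_{k+1}):

  H_0: rank C_0 − rank ∂_1 = 7 − 6 = 1, and the invariant factors of ∂_1 are all 1, so H_0 ≅ Z.
  H_1: rank ker ∂_1 − rank ∂_2 = (21 − 6) − 13 = 2, and the invariant factors of ∂_2 are all 1, so H_1 ≅ Z^2.
  H_2: rank ker ∂_2 − rank ∂_3 = (14 − 13) − 0 = 1, and there is no ∂_3, so H_2 ≅ Z.

(K is a triangulation of the torus T^2.)

H_0 = Z,  H_1 = Z^2,  H_2 = Z.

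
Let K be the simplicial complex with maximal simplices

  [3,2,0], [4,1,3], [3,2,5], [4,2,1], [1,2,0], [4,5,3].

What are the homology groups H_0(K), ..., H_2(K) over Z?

We work with the vertex ordering 0 < 1 < 2 < 3 < 4 < 5. The simplices of K, each written with vertices in increasing order, are:

  0-simplices (6): [0], [1], [2], [3], [4], [5]
  1-simplices (12): [0,1], [0,2], [0,3], [1,2], [1,3], [1,4], [2,3], [2,4], [2,5], [3,4], [3,5], [4,5]
  2-simplices (6): [0,1,2], [0,2,3], [1,2,4], [1,3,4], [2,3,5], [3,4,5]

so the chain groups are C_0 ≅ Z^6, C_1 ≅ Z^12, C_2 ≅ Z^6.

The boundary map ∂_1: C_1 → C_0 maps an edge to its endpoints' difference, ∂[p,q] = q − p.
The 6×12 boundary matrix has rank 5 and Smith normal form diag(1,1,1,1,1).

∂_2: C_2 → C_1 sends each 2-simplex [p,q,r] to [q,r] − [p,r] + [p,q]. For instance
  ∂[1,2,4] = [2,4] − [1,4] + [1,2],
  ∂[2,3,5] = [3,5] − [2,5] + [2,3].
The resulting 12×6 matrix has rank 6, and its Smith normal form has invariant factors (1,1,1,1,1,1).

Now H_k = ker ∂_k / im ∂_{k+1}, so:

  H_0: rank C_0 − rank ∂_1 = 6 − 5 = 1, and the invariant factors of ∂_1 are all 1, so H_0 ≅ Z.
  H_1: rank ker ∂_1 − rank ∂_2 = (12 − 5) − 6 = 1, and the invariant factors of ∂_2 are all 1, so H_1 ≅ Z.
  H_2: rank ker ∂_2 − rank ∂_3 = (6 − 6) − 0 = 0, and there is no ∂_3, so H_2 ≅ 0.

As a check, the Euler characteristic is 6 − 12 + 6 = 0, which agrees with 1 − 1 + 0 = 0.

H_0 ≅ Z,  H_1 ≅ Z,  H_2 = 0.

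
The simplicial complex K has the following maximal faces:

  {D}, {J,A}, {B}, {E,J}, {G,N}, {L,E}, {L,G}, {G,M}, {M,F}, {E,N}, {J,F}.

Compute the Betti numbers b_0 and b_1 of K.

Take the total order A < B < D < E < F < G < J < L < M < N on the vertex set. Then K (dimension 1) consists of the simplices:

  0-simplices (10): A, B, D, E, F, G, J, L, M, N
  1-simplices (9): AJ, EJ, EL, EN, FJ, FM, GL, GM, GN

so the chain groups are C_0 ≅ Z^10, C_1 ≅ Z^9.

Boundary ∂_1: C_1 → C_0 maps an edge to its endpoints' difference, ∂[p,q] = q − p. For instance
  ∂FM = M − F.
As a 10×9 matrix over Z this has rank 7, with invariant factors (1,1,1,1,1,1,1).

Now H_k = ker ∂_k / im ∂_{k+1}, so:

  H_0: rank C_0 − rank ∂_1 = 10 − 7 = 3, and the invariant factors of ∂_1 are all 1, so H_0 = Z^3.
  H_1: rank ker ∂_1 − rank ∂_2 = (9 − 7) − 0 = 2, and there is no ∂_2, so H_1 = Z^2.

Hence the Betti numbers are b_0 = 3, b_1 = 2.

b_0 = 3, b_1 = 2.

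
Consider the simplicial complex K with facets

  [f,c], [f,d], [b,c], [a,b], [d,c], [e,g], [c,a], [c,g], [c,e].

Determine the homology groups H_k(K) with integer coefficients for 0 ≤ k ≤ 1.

Fix the vertex order a < b < c < d < e < f < g and write every simplex with vertices in increasing order. Then dim K = 1 and the simplices of K are:

  0-simplices (7): a, b, c, d, e, f, g
  1-simplices (9): ab, ac, bc, cd, ce, cf, cg, df, eg

giving chain groups C_0 ≅ Z^7, C_1 ≅ Z^9.

The boundary map ∂_1: C_1 → C_0 maps an edge to its endpoints' difference, ∂[p,q] = q − p. For instance
  ∂eg = g − e.
This gives a 7×9 integer matrix of rank 6; reducing to Smith normal form yields diagonal entries (1,1,1,1,1,1).

From H_k ≅ ker(∂_k) / im(∂_{k+1}) we obtain:

  H_0: rank C_0 − rank ∂_1 = 7 − 6 = 1, and the invariant factors of ∂_1 are all 1, so H_0 ≅ Z.
  H_1: rank ker ∂_1 − rank ∂_2 = (9 − 6) − 0 = 3, and there is no ∂_2, so H_1 ≅ Z^3.

As a check, the Euler characteristic is 7 − 9 = -2, which agrees with 1 − 3 = -2.
(K is a triangulation of a wedge of 3 circles.)

H_0 = Z,  H_1 = Z^3.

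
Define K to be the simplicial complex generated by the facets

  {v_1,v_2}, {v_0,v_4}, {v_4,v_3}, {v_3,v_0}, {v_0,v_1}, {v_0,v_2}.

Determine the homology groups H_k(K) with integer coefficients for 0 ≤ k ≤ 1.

K has 5 vertices, 6 edges.
rank ∂_0 = 0, rank ∂_1 = 4 ⇒ b_0 = 5 − 0 − 4 = 1; all invariant factors of ∂_1 are 1 so no torsion. So H_0 = Z.
rank ∂_1 = 4, rank ∂_2 = 0 ⇒ b_1 = 6 − 4 − 0 = 2. So H_1 = Z^2.

H_0 = Z,  H_1 = Z^2.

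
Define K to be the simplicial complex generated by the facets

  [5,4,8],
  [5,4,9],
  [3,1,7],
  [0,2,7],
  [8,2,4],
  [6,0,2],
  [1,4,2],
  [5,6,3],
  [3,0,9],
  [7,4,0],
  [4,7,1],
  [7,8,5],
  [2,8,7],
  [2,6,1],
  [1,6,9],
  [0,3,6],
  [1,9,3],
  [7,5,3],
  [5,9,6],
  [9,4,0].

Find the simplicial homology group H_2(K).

Order the vertices as 0 < 1 < 2 < 3 < 4 < 5 < 6 < 7 < 8 < 9. Listing each simplex with vertices in this order, K has dimension 2 with simplices:

  0-simplices (10): [0], [1], [2], [3], [4], [5], [6], [7], [8], [9]
  1-simplices (30): (30 of them)
  2-simplices (20): (20 of them)

Hence C_0 ≅ Z^10, C_1 ≅ Z^30, C_2 ≅ Z^20.

The boundary map ∂_1: C_1 → C_0 is given by ∂[p,q] = [q] − [p].
The 10×30 boundary matrix has rank 9 and Smith normal form diag(1,1,1,1,1,1,1,1,1).

Boundary ∂_2: C_2 → C_1 maps a triangle to the signed sum of its edges. For instance
  ∂[5,6,9] = [6,9] − [5,9] + [5,6],
  ∂[2,7,8] = [7,8] − [2,8] + [2,7].
As a 30×20 matrix over Z this has rank 20, with invariant factors (1,1,1,1,1,1,1,1,1,1,1,1,1,1,1,1,1,1,1,2).

Now H_k = ker ∂_k / im ∂_{k+1}, so:

  H_2: rank ker ∂_2 − rank ∂_3 = (20 − 20) − 0 = 0, and there is no ∂_3, so H_2 ≅ 0.

(K is a triangulation of the Klein bottle.)

H_2 ≅ 0.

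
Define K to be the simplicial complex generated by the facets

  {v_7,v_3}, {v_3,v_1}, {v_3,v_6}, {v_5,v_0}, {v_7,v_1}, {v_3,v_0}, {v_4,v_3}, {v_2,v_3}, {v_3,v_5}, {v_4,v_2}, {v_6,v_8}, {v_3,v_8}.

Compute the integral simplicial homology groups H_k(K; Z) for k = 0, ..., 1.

H_0 ≅ Z,  H_1 ≅ Z^4.

Fix the vertex order v_0 < v_1 < v_2 < v_3 < v_4 < v_5 < v_6 < v_7 < v_8 and write every simplex with vertices in increasing order. Then dim K = 1 and the simplices of K are:

  0-simplices (9): [v_0], [v_1], [v_2], [v_3], [v_4], [v_5], [v_6], [v_7], [v_8]
  1-simplices (12): [v_0,v_3], [v_0,v_5], [v_1,v_3], [v_1,v_7], [v_2,v_3], [v_2,v_4], [v_3,v_4], [v_3,v_5], [v_3,v_6], [v_3,v_7], [v_3,v_8], [v_6,v_8]

giving chain groups C_0 ≅ Z^9, C_1 ≅ Z^12.

The boundary map ∂_1: C_1 → C_0 maps an edge to its endpoints' difference, ∂[p,q] = q − p. For instance
  ∂[v_3,v_5] = [v_5] − [v_3].
This gives a 9×12 integer matrix of rank 8; reducing to Smith normal form yields diagonal entries (1,1,1,1,1,1,1,1).

From H_k ≅ ker(∂_k) / im(∂_{k+1}) we obtain:

  H_0: rank C_0 − rank ∂_1 = 9 − 8 = 1, and the invariant factors of ∂_1 are all 1, so H_0 = Z.
  H_1: rank ker ∂_1 − rank ∂_2 = (12 − 8) − 0 = 4, and there is no ∂_2, so H_1 = Z^4.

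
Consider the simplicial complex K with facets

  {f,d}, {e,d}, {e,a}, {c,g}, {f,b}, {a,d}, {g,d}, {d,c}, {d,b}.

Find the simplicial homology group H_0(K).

Take the total order a < b < c < d < e < f < g on the vertex set. Then K (dimension 1) consists of the simplices:

  0-simplices (7): a, b, c, d, e, f, g
  1-simplices (9): ad, ae, bd, bf, cd, cg, de, df, dg

giving chain groups C_0 ≅ Z^7, C_1 ≅ Z^9.

Boundary ∂_1: C_1 → C_0 sends each edge [p,q] (with p < q) to q − p. For instance
  ∂cg = g − c.
The 7×9 boundary matrix has rank 6 and Smith normal form diag(1,1,1,1,1,1).

Now H_k = ker ∂_k / im ∂_{k+1}, so:

  H_0: rank C_0 − rank ∂_1 = 7 − 6 = 1, and the invariant factors of ∂_1 are all 1, so H_0 = Z.

(K is a triangulation of a wedge of 3 circles.)

H_0 = Z.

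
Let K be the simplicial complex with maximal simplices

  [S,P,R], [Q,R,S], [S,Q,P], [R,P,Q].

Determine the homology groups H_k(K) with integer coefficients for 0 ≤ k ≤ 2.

H_0 = Z,  H_1 = 0,  H_2 = Z.

Order the vertices as P < Q < R < S. Listing each simplex with vertices in this order, K has dimension 2 with simplices:

  0-simplices (4): P, Q, R, S
  1-simplices (6): PQ, PR, PS, QR, QS, RS
  2-simplices (4): PQR, PQS, PRS, QRS

Hence C_0 ≅ Z^4, C_1 ≅ Z^6, C_2 ≅ Z^4.

Boundary ∂_1: C_1 → C_0 sends each edge [p,q] (with p < q) to q − p. For instance
  ∂RS = S − R.
The 4×6 boundary matrix has rank 3 and Smith normal form diag(1,1,1).

The boundary map ∂_2: C_2 → C_1 acts by ∂[p,q,r] = [q,r] − [p,r] + [p,q]. For instance
  ∂QRS = RS − QS + QR,
  ∂PRS = RS − PS + PR.
The 6×4 boundary matrix has rank 3 and Smith normal form diag(1,1,1).

From H_k ≅ ker(∂_k) / im(∂_{k+1}) we obtain:

  H_0: rank C_0 − rank ∂_1 = 4 − 3 = 1, and the invariant factors of ∂_1 are all 1, so H_0 = Z.
  H_1: rank ker ∂_1 − rank ∂_2 = (6 − 3) − 3 = 0, and the invariant factors of ∂_2 are all 1, so H_1 = 0.
  H_2: rank ker ∂_2 − rank ∂_3 = (4 − 3) − 0 = 1, and there is no ∂_3, so H_2 = Z.

As a check, the Euler characteristic is 4 − 6 + 4 = 2, which agrees with 1 − 0 + 1 = 2.
(K is a triangulation of the 2-sphere S^2.)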